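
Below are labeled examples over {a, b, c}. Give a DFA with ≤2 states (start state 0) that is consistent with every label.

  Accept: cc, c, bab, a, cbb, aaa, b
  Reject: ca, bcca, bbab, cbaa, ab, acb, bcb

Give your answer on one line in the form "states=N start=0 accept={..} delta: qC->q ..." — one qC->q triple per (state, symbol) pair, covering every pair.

states=2 start=0 accept={1} delta: 0a->1 0b->1 0c->1 1a->0 1b->0 1c->1

State merging on the prefix tree: take the shortest (then alphabetical) example prefix whose next move is undefined and point that move at state 0, else 1, else 2, ...; a target is out if some Accept/Reject pair would then sit in one state with the same input left (inseparable). If every existing state is out, open a new one.
a: 0a undefined. 0a->0: no, b/ab meet in 0 with "b" left. Open state 1: 0a->1.
b: 0b undefined. 0b->0: no, bab/bbab meet in 1 with "b" left. 0b->1: ok.
c: 0c undefined. 0c->0: no, a/ca meet in 1. 0c->1: ok.
aa: 1a undefined. 1a->0: ok.
ab: 1b undefined. 1b->0: ok.
ac: 1c undefined. 1c->0: no, cc/ca meet in 0. 1c->1: ok.
All examples now run through 2 states with every (state, symbol) defined. Accept strings end in {1}, Reject strings end in {0}; accept={1}.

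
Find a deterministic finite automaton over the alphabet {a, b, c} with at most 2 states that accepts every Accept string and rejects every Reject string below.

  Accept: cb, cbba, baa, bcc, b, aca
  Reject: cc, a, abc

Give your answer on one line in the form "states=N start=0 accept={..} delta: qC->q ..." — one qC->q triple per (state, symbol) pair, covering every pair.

State merging on the prefix tree: take the shortest (then alphabetical) example prefix whose next move is undefined and point that move at state 0, else 1, else 2, ...; a target is out if some Accept/Reject pair would then sit in one state with the same input left (inseparable). If every existing state is out, open a new one.
a: 0a undefined. 0a->0: ok.
b: 0b undefined. 0b->0: no, baa/a meet in 0. Open state 1: 0b->1.
c: 0c undefined. 0c->0: no, aca/cc meet in 0. 0c->1: ok.
ba: 1a undefined. 1a->0: no, baa/a meet in 0. 1a->1: ok.
bc: 1c undefined. 1c->0: ok.
cb: 1b undefined. 1b->0: no, cb/cc meet in 0. 1b->1: ok.
All examples now run through 2 states with every (state, symbol) defined. Accept strings end in {1}, Reject strings end in {0}; accept={1}.

states=2 start=0 accept={1} delta: 0a->0 0b->1 0c->1 1a->1 1b->1 1c->0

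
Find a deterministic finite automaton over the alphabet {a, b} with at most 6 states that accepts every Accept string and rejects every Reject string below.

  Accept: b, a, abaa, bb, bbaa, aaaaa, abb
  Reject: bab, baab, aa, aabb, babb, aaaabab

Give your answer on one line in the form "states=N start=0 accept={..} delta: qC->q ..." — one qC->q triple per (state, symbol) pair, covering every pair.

states=4 start=0 accept={1,3} delta: 0a->1 0b->1 1a->2 1b->1 2a->3 2b->2 3a->0 3b->0

State merging on the prefix tree: take the shortest (then alphabetical) example prefix whose next move is undefined and point that move at state 0, else 1, else 2, ...; a target is out if some Accept/Reject pair would then sit in one state with the same input left (inseparable). If every existing state is out, open a new one.
a: 0a undefined. 0a->0: no, a/aa meet in 0. Open state 1: 0a->1.
b: 0b undefined. 0b->0: no, bbaa/aa meet in 1 with "a" left. 0b->1: ok.
aa: 1a undefined. 1a->0: no, b/bab meet in 1. 1a->1: no, b/aa meet in 1. Open state 2: 1a->2.
ab: 1b undefined. 1b->0: no, abaa/aa meet in 2. 1b->1: ok.
aaa: 2a undefined. 2a->0: no, b/baab meet in 1. 2a->1: no, b/baab meet in 1. 2a->2: no, abaa/aa meet in 2. Open state 3: 2a->3.
aab: 2b undefined. 2b->0: no, b/aabb meet in 1. 2b->1: no, b/bab meet in 1. 2b->2: ok.
aaaa: 3a undefined. 3a->0: ok.
baab: 3b undefined. 3b->0: ok.
All examples now run through 4 states with every (state, symbol) defined. Accept strings end in {1,3}, Reject strings end in {0,2}; accept={1,3}.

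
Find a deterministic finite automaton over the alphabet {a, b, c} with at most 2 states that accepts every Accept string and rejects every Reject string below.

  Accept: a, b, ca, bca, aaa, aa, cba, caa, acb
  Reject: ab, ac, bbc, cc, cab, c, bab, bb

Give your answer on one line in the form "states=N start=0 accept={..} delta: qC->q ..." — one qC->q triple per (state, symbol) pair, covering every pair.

Fold the examples into a partial DFA from state 0: repeatedly fix the first undefined (state, symbol) met by the shortest-then-alphabetical prefix, trying targets in increasing order and rejecting any under which an Accept and a Reject string meet in one state with the same remainder; add a state when all current targets are rejected. Accepting states are where Accept strings end.
a: 0a undefined. 0a->0: no, b/ab meet in 0 with "b" left. Open state 1: 0a->1.
b: 0b undefined. 0b->0: no, b/bb meet in 0. 0b->1: ok.
c: 0c undefined. 0c->0: ok.
aa: 1a undefined. 1a->0: no, a/bab meet in 1. 1a->1: ok.
ab: 1b undefined. 1b->0: ok.
ac: 1c undefined. 1c->0: ok.
All examples now run through 2 states with every (state, symbol) defined. Accept strings end in {1}, Reject strings end in {0}; accept={1}.

states=2 start=0 accept={1} delta: 0a->1 0b->1 0c->0 1a->1 1b->0 1c->0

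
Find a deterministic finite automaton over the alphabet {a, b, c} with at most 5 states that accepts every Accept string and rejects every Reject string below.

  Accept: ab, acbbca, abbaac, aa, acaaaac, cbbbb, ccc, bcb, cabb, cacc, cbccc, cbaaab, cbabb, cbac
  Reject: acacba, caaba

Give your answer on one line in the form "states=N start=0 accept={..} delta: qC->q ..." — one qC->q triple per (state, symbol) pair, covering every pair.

states=4 start=0 accept={0,1,2} delta: 0a->0 0b->0 0c->1 1a->1 1b->2 1c->1 2a->3 2b->0 2c->0 3a->0 3b->0 3c->0

Grow the machine one transition at a time. Run the examples from 0; the earliest place one falls off (shortest prefix, ties alphabetical) gets sent to the lowest-numbered state that keeps every Accept/Reject pair distinguishable — a pair clashes when both reach the same state with identical unread suffix — and to a fresh state only if none does.
a: 0a undefined. 0a->0: ok.
b: 0b undefined. 0b->0: ok.
c: 0c undefined. 0c->0: no, ab/acacba meet in 0. Open state 1: 0c->1.
ca: 1a undefined. 1a->0: no, ab/caaba meet in 0. 1a->1: ok.
cb: 1b undefined. 1b->0: no, ab/caaba meet in 0. 1b->1: no, abbaac/caaba meet in 1. Open state 2: 1b->2.
cc: 1c undefined. 1c->0: no, ab/acacba meet in 0. 1c->1: ok.
cba: 2a undefined. 2a->0: no, ab/acacba meet in 0. 2a->1: no, abbaac/acacba meet in 1. 2a->2: no, bcb/acacba meet in 2. Open state 3: 2a->3.
cbb: 2b undefined. 2b->0: ok.
cbc: 2c undefined. 2c->0: ok.
cbaa: 3a undefined. 3a->0: ok.
cbab: 3b undefined. 3b->0: ok.
cbac: 3c undefined. 3c->0: ok.
All examples now run through 4 states with every (state, symbol) defined. Accept strings end in {0,1,2}, Reject strings end in {3}; accept={0,1,2}.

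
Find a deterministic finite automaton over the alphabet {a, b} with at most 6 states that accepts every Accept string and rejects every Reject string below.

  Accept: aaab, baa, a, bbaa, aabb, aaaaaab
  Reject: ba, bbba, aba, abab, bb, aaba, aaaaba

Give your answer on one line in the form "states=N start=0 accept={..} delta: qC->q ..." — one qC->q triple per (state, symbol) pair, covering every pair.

states=4 start=0 accept={0,1} delta: 0a->1 0b->1 1a->2 1b->3 2a->0 2b->3 3a->2 3b->1

State merging on the prefix tree: take the shortest (then alphabetical) example prefix whose next move is undefined and point that move at state 0, else 1, else 2, ...; a target is out if some Accept/Reject pair would then sit in one state with the same input left (inseparable). If every existing state is out, open a new one.
a: 0a undefined. 0a->0: no, aabb/bb meet in 0 with "bb" left. Open state 1: 0a->1.
b: 0b undefined. 0b->0: no, a/ba meet in 1. 0b->1: ok.
aa: 1a undefined. 1a->0: no, aaab/bb meet in 1 with "b" left. 1a->1: no, aaab/bb meet in 1 with "b" left. Open state 2: 1a->2.
ab: 1b undefined. 1b->0: no, a/aba meet in 1. 1b->1: no, a/bb meet in 1. 1b->2: no, aaab/abab meet in 2 with "ab" left. Open state 3: 1b->3.
aaa: 2a undefined. 2a->0: ok.
aab: 2b undefined. 2b->0: no, aaab/aaba meet in 1. 2b->1: no, aabb/bb meet in 3. 2b->2: no, baa/aaba meet in 0. 2b->3: ok.
aba: 3a undefined. 3a->0: no, aaab/abab meet in 1. 3a->1: no, aaab/aba meet in 1. 3a->2: ok.
bbb: 3b undefined. 3b->0: no, aaab/bbba meet in 1. 3b->1: ok.
All examples now run through 4 states with every (state, symbol) defined. Accept strings end in {0,1}, Reject strings end in {2,3}; accept={0,1}.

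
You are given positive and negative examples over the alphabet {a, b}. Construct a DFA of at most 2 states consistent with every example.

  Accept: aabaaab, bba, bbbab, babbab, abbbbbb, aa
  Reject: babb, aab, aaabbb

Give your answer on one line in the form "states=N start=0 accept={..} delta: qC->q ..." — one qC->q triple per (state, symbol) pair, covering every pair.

states=2 start=0 accept={0} delta: 0a->0 0b->1 1a->1 1b->0

State merging on the prefix tree: take the shortest (then alphabetical) example prefix whose next move is undefined and point that move at state 0, else 1, else 2, ...; a target is out if some Accept/Reject pair would then sit in one state with the same input left (inseparable). If every existing state is out, open a new one.
a: 0a undefined. 0a->0: ok.
b: 0b undefined. 0b->0: no, aabaaab/babb meet in 0. Open state 1: 0b->1.
ba: 1a undefined. 1a->0: no, aabaaab/aab meet in 1. 1a->1: ok.
bb: 1b undefined. 1b->0: ok.
All examples now run through 2 states with every (state, symbol) defined. Accept strings end in {0}, Reject strings end in {1}; accept={0}.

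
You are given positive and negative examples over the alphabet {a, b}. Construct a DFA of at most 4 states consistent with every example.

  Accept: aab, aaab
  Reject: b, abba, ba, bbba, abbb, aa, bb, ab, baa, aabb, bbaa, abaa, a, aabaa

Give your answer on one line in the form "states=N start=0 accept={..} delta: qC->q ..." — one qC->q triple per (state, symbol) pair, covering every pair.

states=4 start=0 accept={3} delta: 0a->1 0b->0 1a->2 1b->0 2a->2 2b->3 3a->0 3b->0

Grow the machine one transition at a time. Run the examples from 0; the earliest place one falls off (shortest prefix, ties alphabetical) gets sent to the lowest-numbered state that keeps every Accept/Reject pair distinguishable — a pair clashes when both reach the same state with identical unread suffix — and to a fresh state only if none does.
a: 0a undefined. 0a->0: no, aab/b meet in 0 with "b" left. Open state 1: 0a->1.
b: 0b undefined. 0b->0: ok.
aa: 1a undefined. 1a->0: no, aab/b meet in 0. 1a->1: no, aab/ab meet in 1 with "b" left. Open state 2: 1a->2.
ab: 1b undefined. 1b->0: ok.
aaa: 2a undefined. 2a->0: no, aaab/b meet in 0. 2a->1: no, aaab/b meet in 0. 2a->2: ok.
aab: 2b undefined. 2b->0: no, aab/b meet in 0. 2b->1: no, aab/abba meet in 1. 2b->2: no, aab/aa meet in 2. Open state 3: 2b->3.
aaba: 3a undefined. 3a->0: ok.
aabb: 3b undefined. 3b->0: ok.
All examples now run through 4 states with every (state, symbol) defined. Accept strings end in {3}, Reject strings end in {0,1,2}; accept={3}.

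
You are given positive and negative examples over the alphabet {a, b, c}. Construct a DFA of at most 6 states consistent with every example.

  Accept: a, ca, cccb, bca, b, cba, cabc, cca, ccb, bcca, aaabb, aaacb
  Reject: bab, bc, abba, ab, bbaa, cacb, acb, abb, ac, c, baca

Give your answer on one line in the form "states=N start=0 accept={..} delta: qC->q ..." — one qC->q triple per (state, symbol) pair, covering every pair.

states=4 start=0 accept={0,1} delta: 0a->1 0b->0 0c->2 1a->3 1b->3 1c->3 2a->1 2b->0 2c->0 3a->2 3b->3 3c->0

Fold the examples into a partial DFA from state 0: repeatedly fix the first undefined (state, symbol) met by the shortest-then-alphabetical prefix, trying targets in increasing order and rejecting any under which an Accept and a Reject string meet in one state with the same remainder; add a state when all current targets are rejected. Accepting states are where Accept strings end.
a: 0a undefined. 0a->0: no, b/ab meet in 0 with "b" left. Open state 1: 0a->1.
b: 0b undefined. 0b->0: ok.
c: 0c undefined. 0c->0: no, cccb/bc meet in 0. 0c->1: no, a/bc meet in 1. Open state 2: 0c->2.
aa: 1a undefined. 1a->0: no, b/bbaa meet in 0. 1a->1: no, a/bbaa meet in 1. 1a->2: no, aaacb/cacb meet in 2 with "acb" left. Open state 3: 1a->3.
ab: 1b undefined. 1b->0: no, a/abba meet in 1. 1b->1: no, a/bab meet in 1. 1b->2: no, cba/abba meet in 2 with "ba" left. 1b->3: ok.
ac: 1c undefined. 1c->0: no, a/baca meet in 1. 1c->1: no, a/ac meet in 1. 1c->2: no, ca/baca meet in 2 with "a" left. 1c->3: ok.
ca: 2a undefined. 2a->0: no, cabc/bc meet in 2. 2a->1: ok.
cb: 2b undefined. 2b->0: ok.
cc: 2c undefined. 2c->0: ok.
aaa: 3a undefined. 3a->0: no, cccb/baca meet in 0. 3a->1: no, a/baca meet in 1. 3a->2: ok.
abb: 3b undefined. 3b->0: no, a/abba meet in 1. 3b->1: no, a/cacb meet in 1. 3b->2: no, a/abba meet in 1. 3b->3: ok.
cabc: 3c undefined. 3c->0: ok.
All examples now run through 4 states with every (state, symbol) defined. Accept strings end in {0,1}, Reject strings end in {2,3}; accept={0,1}.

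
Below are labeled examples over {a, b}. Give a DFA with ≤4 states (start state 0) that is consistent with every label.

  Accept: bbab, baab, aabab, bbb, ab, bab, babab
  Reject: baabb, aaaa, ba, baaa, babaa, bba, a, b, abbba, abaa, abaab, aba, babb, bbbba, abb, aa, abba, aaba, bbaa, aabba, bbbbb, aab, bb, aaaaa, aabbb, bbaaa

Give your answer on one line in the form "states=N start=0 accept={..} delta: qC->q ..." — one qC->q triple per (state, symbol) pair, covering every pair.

State merging on the prefix tree: take the shortest (then alphabetical) example prefix whose next move is undefined and point that move at state 0, else 1, else 2, ...; a target is out if some Accept/Reject pair would then sit in one state with the same input left (inseparable). If every existing state is out, open a new one.
a: 0a undefined. 0a->0: no, baab/abaab meet in 0 with "baab" left. Open state 1: 0a->1.
b: 0b undefined. 0b->0: no, baab/aab meet in 1 with "ab" left. 0b->1: no, bbb/abb meet in 1 with "bb" left. Open state 2: 0b->2.
aa: 1a undefined. 1a->0: no, bbb/aabbb meet in 2 with "bb" left. 1a->1: no, ab/aab meet in 1 with "b" left. 1a->2: ok.
ab: 1b undefined. 1b->0: ok.
ba: 2a undefined. 2a->0: no, baab/ba meet in 0. 2a->1: no, baab/abaab meet in 2 with "b" left. 2a->2: no, baab/abaab meet in 2 with "b" left. Open state 3: 2a->3.
bb: 2b undefined. 2b->0: no, bbab/abaab meet in 0. 2b->1: no, bbab/a meet in 1. 2b->2: no, bbb/b meet in 2. 2b->3: ok.
baa: 3a undefined. 3a->0: no, bbab/b meet in 2. 3a->1: ok.
bab: 3b undefined. 3b->0: ok.
All examples now run through 4 states with every (state, symbol) defined. Accept strings end in {0}, Reject strings end in {1,2,3}; accept={0}.

states=4 start=0 accept={0} delta: 0a->1 0b->2 1a->2 1b->0 2a->3 2b->3 3a->1 3b->0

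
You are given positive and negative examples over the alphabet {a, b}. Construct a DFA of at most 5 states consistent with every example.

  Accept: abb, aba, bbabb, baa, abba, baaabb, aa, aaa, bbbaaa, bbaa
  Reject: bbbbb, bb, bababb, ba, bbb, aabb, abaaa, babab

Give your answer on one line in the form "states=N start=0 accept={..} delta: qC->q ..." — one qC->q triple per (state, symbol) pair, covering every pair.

states=5 start=0 accept={2,3,4} delta: 0a->1 0b->0 1a->2 1b->3 2a->3 2b->0 3a->4 3b->3 4a->0 4b->0

Grow the machine one transition at a time. Run the examples from 0; the earliest place one falls off (shortest prefix, ties alphabetical) gets sent to the lowest-numbered state that keeps every Accept/Reject pair distinguishable — a pair clashes when both reach the same state with identical unread suffix — and to a fresh state only if none does.
a: 0a undefined. 0a->0: no, abb/bb meet in 0 with "bb" left. Open state 1: 0a->1.
b: 0b undefined. 0b->0: ok.
aa: 1a undefined. 1a->0: no, baa/bbbbb meet in 0. 1a->1: no, abb/aabb meet in 1 with "bb" left. Open state 2: 1a->2.
ab: 1b undefined. 1b->0: no, abb/bbbbb meet in 0. 1b->1: no, abb/ba meet in 1. 1b->2: no, baaabb/bababb meet in 2 with "abb" left. Open state 3: 1b->3.
aaa: 2a undefined. 2a->0: no, baaabb/bbbbb meet in 0. 2a->1: no, aaa/ba meet in 1. 2a->2: no, baaabb/aabb meet in 2 with "bb" left. 2a->3: ok.
aab: 2b undefined. 2b->0: ok.
aba: 3a undefined. 3a->0: no, aba/bbbbb meet in 0. 3a->1: no, abb/bababb meet in 3 with "b" left. 3a->2: no, aba/abaaa meet in 2. 3a->3: no, abb/babab meet in 3 with "b" left. Open state 4: 3a->4.
abb: 3b undefined. 3b->0: no, abb/bbbbb meet in 0. 3b->1: no, abb/ba meet in 1. 3b->2: no, baaabb/bbbbb meet in 0. 3b->3: ok.
abaa: 4a undefined. 4a->0: ok.
babab: 4b undefined. 4b->0: ok.
All examples now run through 5 states with every (state, symbol) defined. Accept strings end in {2,3,4}, Reject strings end in {0,1}; accept={2,3,4}.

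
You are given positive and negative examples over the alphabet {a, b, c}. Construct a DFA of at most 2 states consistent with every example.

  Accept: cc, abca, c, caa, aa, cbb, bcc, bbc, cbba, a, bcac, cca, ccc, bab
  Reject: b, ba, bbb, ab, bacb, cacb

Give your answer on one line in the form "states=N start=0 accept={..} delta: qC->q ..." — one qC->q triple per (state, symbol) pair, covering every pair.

Grow the machine one transition at a time. Run the examples from 0; the earliest place one falls off (shortest prefix, ties alphabetical) gets sent to the lowest-numbered state that keeps every Accept/Reject pair distinguishable — a pair clashes when both reach the same state with identical unread suffix — and to a fresh state only if none does.
a: 0a undefined. 0a->0: ok.
b: 0b undefined. 0b->0: no, aa/b meet in 0. Open state 1: 0b->1.
c: 0c undefined. 0c->0: ok.
ba: 1a undefined. 1a->0: no, cc/ba meet in 0. 1a->1: ok.
bb: 1b undefined. 1b->0: ok.
bc: 1c undefined. 1c->0: ok.
All examples now run through 2 states with every (state, symbol) defined. Accept strings end in {0}, Reject strings end in {1}; accept={0}.

states=2 start=0 accept={0} delta: 0a->0 0b->1 0c->0 1a->1 1b->0 1c->0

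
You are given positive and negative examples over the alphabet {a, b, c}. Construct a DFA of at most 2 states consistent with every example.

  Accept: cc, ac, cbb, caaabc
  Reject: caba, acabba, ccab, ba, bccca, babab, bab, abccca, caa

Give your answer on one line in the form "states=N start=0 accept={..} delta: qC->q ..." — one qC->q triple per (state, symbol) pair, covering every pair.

states=2 start=0 accept={1} delta: 0a->0 0b->0 0c->1 1a->0 1b->1 1c->1

Fold the examples into a partial DFA from state 0: repeatedly fix the first undefined (state, symbol) met by the shortest-then-alphabetical prefix, trying targets in increasing order and rejecting any under which an Accept and a Reject string meet in one state with the same remainder; add a state when all current targets are rejected. Accepting states are where Accept strings end.
a: 0a undefined. 0a->0: ok.
b: 0b undefined. 0b->0: ok.
c: 0c undefined. 0c->0: no, cc/caba meet in 0. Open state 1: 0c->1.
ca: 1a undefined. 1a->0: ok.
cb: 1b undefined. 1b->0: no, cbb/caba meet in 0. 1b->1: ok.
cc: 1c undefined. 1c->0: no, cc/caba meet in 0. 1c->1: ok.
All examples now run through 2 states with every (state, symbol) defined. Accept strings end in {1}, Reject strings end in {0}; accept={1}.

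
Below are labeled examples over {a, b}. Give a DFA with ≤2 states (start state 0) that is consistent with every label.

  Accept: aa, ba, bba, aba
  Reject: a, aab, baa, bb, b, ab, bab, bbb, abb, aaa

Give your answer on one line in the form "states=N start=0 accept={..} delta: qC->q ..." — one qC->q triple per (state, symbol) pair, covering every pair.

states=2 start=0 accept={0} delta: 0a->1 0b->1 1a->0 1b->1

Fold the examples into a partial DFA from state 0: repeatedly fix the first undefined (state, symbol) met by the shortest-then-alphabetical prefix, trying targets in increasing order and rejecting any under which an Accept and a Reject string meet in one state with the same remainder; add a state when all current targets are rejected. Accepting states are where Accept strings end.
a: 0a undefined. 0a->0: no, aa/a meet in 0. Open state 1: 0a->1.
b: 0b undefined. 0b->0: no, aa/baa meet in 1 with "a" left. 0b->1: ok.
aa: 1a undefined. 1a->0: ok.
ab: 1b undefined. 1b->0: no, aa/bb meet in 0. 1b->1: ok.
All examples now run through 2 states with every (state, symbol) defined. Accept strings end in {0}, Reject strings end in {1}; accept={0}.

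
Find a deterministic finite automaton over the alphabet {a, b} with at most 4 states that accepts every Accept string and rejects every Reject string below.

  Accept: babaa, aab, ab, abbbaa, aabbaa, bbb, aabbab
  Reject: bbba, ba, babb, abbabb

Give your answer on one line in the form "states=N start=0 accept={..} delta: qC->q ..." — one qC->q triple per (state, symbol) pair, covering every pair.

State merging on the prefix tree: take the shortest (then alphabetical) example prefix whose next move is undefined and point that move at state 0, else 1, else 2, ...; a target is out if some Accept/Reject pair would then sit in one state with the same input left (inseparable). If every existing state is out, open a new one.
a: 0a undefined. 0a->0: ok.
b: 0b undefined. 0b->0: no, babaa/bbba meet in 0. Open state 1: 0b->1.
ba: 1a undefined. 1a->0: no, babaa/ba meet in 0. 1a->1: no, aab/ba meet in 1. Open state 2: 1a->2.
bb: 1b undefined. 1b->0: no, aabbaa/abbabb meet in 0. 1b->1: ok.
bab: 2b undefined. 2b->0: no, aab/babb meet in 1. 2b->1: no, aab/babb meet in 1. 2b->2: no, aabbab/bbba meet in 2. Open state 3: 2b->3.
baba: 3a undefined. 3a->0: ok.
babb: 3b undefined. 3b->0: no, babaa/babb meet in 0. 3b->1: no, aab/babb meet in 1. 3b->2: ok.
aabbaa: 2a undefined. 2a->0: ok.
All examples now run through 4 states with every (state, symbol) defined. Accept strings end in {0,1,3}, Reject strings end in {2}; accept={0,1,3}.

states=4 start=0 accept={0,1,3} delta: 0a->0 0b->1 1a->2 1b->1 2a->0 2b->3 3a->0 3b->2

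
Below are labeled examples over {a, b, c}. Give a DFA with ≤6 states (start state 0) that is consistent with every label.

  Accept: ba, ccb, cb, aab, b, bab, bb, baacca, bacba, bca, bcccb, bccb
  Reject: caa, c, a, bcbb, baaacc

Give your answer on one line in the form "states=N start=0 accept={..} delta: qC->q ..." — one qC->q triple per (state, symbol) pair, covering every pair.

Grow the machine one transition at a time. Run the examples from 0; the earliest place one falls off (shortest prefix, ties alphabetical) gets sent to the lowest-numbered state that keeps every Accept/Reject pair distinguishable — a pair clashes when both reach the same state with identical unread suffix — and to a fresh state only if none does.
a: 0a undefined. 0a->0: ok.
b: 0b undefined. 0b->0: no, ba/a meet in 0. Open state 1: 0b->1.
c: 0c undefined. 0c->0: ok.
ba: 1a undefined. 1a->0: no, ba/caa meet in 0. 1a->1: ok.
bb: 1b undefined. 1b->0: no, bab/caa meet in 0. 1b->1: ok.
bc: 1c undefined. 1c->0: no, ba/bcbb meet in 1. 1c->1: no, ba/bcbb meet in 1. Open state 2: 1c->2.
bca: 2a undefined. 2a->0: no, bca/caa meet in 0. 2a->1: ok.
bcb: 2b undefined. 2b->0: no, ba/bcbb meet in 1. 2b->1: no, ba/bcbb meet in 1. 2b->2: ok.
bcc: 2c undefined. 2c->0: no, baacca/caa meet in 0. 2c->1: no, ba/baaacc meet in 1. 2c->2: no, bcccb/bcbb meet in 2. Open state 3: 2c->3.
bccb: 3b undefined. 3b->0: no, bccb/caa meet in 0. 3b->1: ok.
bccc: 3c undefined. 3c->0: ok.
baacca: 3a undefined. 3a->0: no, baacca/caa meet in 0. 3a->1: ok.
All examples now run through 4 states with every (state, symbol) defined. Accept strings end in {1}, Reject strings end in {0,2,3}; accept={1}.

states=4 start=0 accept={1} delta: 0a->0 0b->1 0c->0 1a->1 1b->1 1c->2 2a->1 2b->2 2c->3 3a->1 3b->1 3c->0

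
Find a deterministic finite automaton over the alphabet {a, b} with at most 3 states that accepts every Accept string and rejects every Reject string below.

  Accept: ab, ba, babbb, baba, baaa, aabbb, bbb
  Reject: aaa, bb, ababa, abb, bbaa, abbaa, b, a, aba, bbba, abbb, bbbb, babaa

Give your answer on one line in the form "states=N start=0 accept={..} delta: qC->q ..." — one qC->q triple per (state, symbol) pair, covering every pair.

Fold the examples into a partial DFA from state 0: repeatedly fix the first undefined (state, symbol) met by the shortest-then-alphabetical prefix, trying targets in increasing order and rejecting any under which an Accept and a Reject string meet in one state with the same remainder; add a state when all current targets are rejected. Accepting states are where Accept strings end.
a: 0a undefined. 0a->0: no, ab/b meet in 0 with "b" left. Open state 1: 0a->1.
b: 0b undefined. 0b->0: no, ba/a meet in 1. 0b->1: no, ab/bb meet in 1 with "b" left. Open state 2: 0b->2.
aa: 1a undefined. 1a->0: ok.
ab: 1b undefined. 1b->0: ok.
ba: 2a undefined. 2a->0: ok.
bb: 2b undefined. 2b->0: no, ab/bb meet in 0. 2b->1: ok.
All examples now run through 3 states with every (state, symbol) defined. Accept strings end in {0}, Reject strings end in {1,2}; accept={0}.

states=3 start=0 accept={0} delta: 0a->1 0b->2 1a->0 1b->0 2a->0 2b->1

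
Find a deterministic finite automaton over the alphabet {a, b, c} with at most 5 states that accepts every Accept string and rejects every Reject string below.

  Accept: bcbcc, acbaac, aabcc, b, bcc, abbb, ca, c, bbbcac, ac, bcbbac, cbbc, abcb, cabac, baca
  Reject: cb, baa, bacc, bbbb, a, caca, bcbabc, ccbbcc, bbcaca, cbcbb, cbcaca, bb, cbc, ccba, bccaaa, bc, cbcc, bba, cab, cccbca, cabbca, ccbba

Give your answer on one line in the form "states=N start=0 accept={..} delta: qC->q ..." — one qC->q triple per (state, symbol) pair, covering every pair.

Fold the examples into a partial DFA from state 0: repeatedly fix the first undefined (state, symbol) met by the shortest-then-alphabetical prefix, trying targets in increasing order and rejecting any under which an Accept and a Reject string meet in one state with the same remainder; add a state when all current targets are rejected. Accepting states are where Accept strings end.
a: 0a undefined. 0a->0: ok.
b: 0b undefined. 0b->0: no, bcbcc/cbcc meet in 0 with "cbcc" left. Open state 1: 0b->1.
c: 0c undefined. 0c->0: no, aabcc/cbcc meet in 1 with "cc" left. 0c->1: no, baca/caca meet in 1 with "aca" left. Open state 2: 0c->2.
ba: 1a undefined. 1a->0: ok.
bb: 1b undefined. 1b->0: ok.
bc: 1c undefined. 1c->0: ok.
ca: 2a undefined. 2a->0: no, b/cab meet in 1. 2a->1: ok.
cb: 2b undefined. 2b->0: no, bcbcc/cbc meet in 2. 2b->1: no, bcbcc/cbcc meet in 2. 2b->2: no, bcbcc/cb meet in 2. Open state 3: 2b->3.
cc: 2c undefined. 2c->0: ok.
cbb: 3b undefined. 3b->0: ok.
cbc: 3c undefined. 3c->0: no, bcbcc/cbcc meet in 2. 3c->1: no, b/cbcbb meet in 1. 3c->2: no, bcbcc/cbc meet in 2. 3c->3: no, b/cbcbb meet in 1. Open state 4: 3c->4.
acba: 3a undefined. 3a->0: ok.
cbca: 4a undefined. 4a->0: no, b/cbcaca meet in 1. 4a->1: no, b/cccbca meet in 1. 4a->2: no, bcbcc/cccbca meet in 2. 4a->3: ok.
cbcb: 4b undefined. 4b->0: no, b/cbcbb meet in 1. 4b->1: ok.
cbcc: 4c undefined. 4c->0: ok.
All examples now run through 5 states with every (state, symbol) defined. Accept strings end in {1,2}, Reject strings end in {0,3,4}; accept={1,2}.

states=5 start=0 accept={1,2} delta: 0a->0 0b->1 0c->2 1a->0 1b->0 1c->0 2a->1 2b->3 2c->0 3a->0 3b->0 3c->4 4a->3 4b->1 4c->0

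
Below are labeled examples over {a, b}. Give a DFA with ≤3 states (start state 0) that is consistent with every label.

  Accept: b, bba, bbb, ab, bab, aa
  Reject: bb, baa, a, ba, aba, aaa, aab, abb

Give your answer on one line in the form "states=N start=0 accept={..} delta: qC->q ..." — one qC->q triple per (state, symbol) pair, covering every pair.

states=3 start=0 accept={2} delta: 0a->1 0b->2 1a->2 1b->2 2a->0 2b->1

Grow the machine one transition at a time. Run the examples from 0; the earliest place one falls off (shortest prefix, ties alphabetical) gets sent to the lowest-numbered state that keeps every Accept/Reject pair distinguishable — a pair clashes when both reach the same state with identical unread suffix — and to a fresh state only if none does.
a: 0a undefined. 0a->0: no, b/aab meet in 0 with "b" left. Open state 1: 0a->1.
b: 0b undefined. 0b->0: no, b/bb meet in 0. 0b->1: no, b/a meet in 1. Open state 2: 0b->2.
aa: 1a undefined. 1a->0: no, b/aab meet in 2. 1a->1: no, ab/aab meet in 1 with "b" left. 1a->2: ok.
ab: 1b undefined. 1b->0: no, b/abb meet in 2. 1b->1: no, b/aba meet in 2. 1b->2: ok.
ba: 2a undefined. 2a->0: ok.
bb: 2b undefined. 2b->0: no, bba/baa meet in 1. 2b->1: ok.
All examples now run through 3 states with every (state, symbol) defined. Accept strings end in {2}, Reject strings end in {0,1}; accept={2}.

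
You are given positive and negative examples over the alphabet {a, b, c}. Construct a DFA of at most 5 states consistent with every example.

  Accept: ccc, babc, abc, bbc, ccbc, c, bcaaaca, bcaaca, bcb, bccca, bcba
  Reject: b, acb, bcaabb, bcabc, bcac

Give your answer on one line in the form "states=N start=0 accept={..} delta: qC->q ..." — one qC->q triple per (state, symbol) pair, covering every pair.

Grow the machine one transition at a time. Run the examples from 0; the earliest place one falls off (shortest prefix, ties alphabetical) gets sent to the lowest-numbered state that keeps every Accept/Reject pair distinguishable — a pair clashes when both reach the same state with identical unread suffix — and to a fresh state only if none does.
a: 0a undefined. 0a->0: ok.
b: 0b undefined. 0b->0: no, bcb/acb meet in 0 with "cb" left. Open state 1: 0b->1.
c: 0c undefined. 0c->0: ok.
ba: 1a undefined. 1a->0: ok.
bb: 1b undefined. 1b->0: ok.
bc: 1c undefined. 1c->0: no, ccc/bcaabb meet in 0. 1c->1: no, ccc/bcaabb meet in 0. Open state 2: 1c->2.
bca: 2a undefined. 2a->0: no, ccc/bcaabb meet in 0. 2a->1: no, ccc/bcaabb meet in 0. 2a->2: ok.
bcb: 2b undefined. 2b->0: no, ccc/bcabc meet in 0. 2b->1: no, ccc/bcaabb meet in 0. 2b->2: no, babc/bcaabb meet in 2. Open state 3: 2b->3.
bcc: 2c undefined. 2c->0: no, ccc/bcac meet in 0. 2c->1: ok.
bcba: 3a undefined. 3a->0: ok.
bcabc: 3c undefined. 3c->0: no, ccc/bcabc meet in 0. 3c->1: ok.
bcaabb: 3b undefined. 3b->0: no, ccc/bcaabb meet in 0. 3b->1: ok.
All examples now run through 4 states with every (state, symbol) defined. Accept strings end in {0,2,3}, Reject strings end in {1}; accept={0,2,3}.

states=4 start=0 accept={0,2,3} delta: 0a->0 0b->1 0c->0 1a->0 1b->0 1c->2 2a->2 2b->3 2c->1 3a->0 3b->1 3c->1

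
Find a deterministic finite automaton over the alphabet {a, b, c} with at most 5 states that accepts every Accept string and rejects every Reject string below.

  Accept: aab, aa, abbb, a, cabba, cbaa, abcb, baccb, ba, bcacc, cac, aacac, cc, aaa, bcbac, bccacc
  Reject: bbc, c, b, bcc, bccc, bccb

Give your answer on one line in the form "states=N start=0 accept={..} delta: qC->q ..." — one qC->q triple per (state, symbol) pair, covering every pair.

State merging on the prefix tree: take the shortest (then alphabetical) example prefix whose next move is undefined and point that move at state 0, else 1, else 2, ...; a target is out if some Accept/Reject pair would then sit in one state with the same input left (inseparable). If every existing state is out, open a new one.
a: 0a undefined. 0a->0: no, aab/b meet in 0 with "b" left. Open state 1: 0a->1.
b: 0b undefined. 0b->0: no, cc/bcc meet in 0 with "cc" left. 0b->1: no, a/b meet in 1. Open state 2: 0b->2.
c: 0c undefined. 0c->0: no, cc/c meet in 0. 0c->1: no, a/c meet in 1. 0c->2: ok.
aa: 1a undefined. 1a->0: no, aab/c meet in 2. 1a->1: ok.
ab: 1b undefined. 1b->0: ok.
ba: 2a undefined. 2a->0: no, cac/c meet in 2. 2a->1: ok.
bb: 2b undefined. 2b->0: ok.
bc: 2c undefined. 2c->0: no, aab/bccc meet in 0. 2c->1: no, bcacc/bccc meet in 1 with "cc" left. 2c->2: no, aab/bccb meet in 0. Open state 3: 2c->3.
aac: 1c undefined. 1c->0: ok.
bca: 3a undefined. 3a->0: ok.
bcb: 3b undefined. 3b->0: ok.
bcc: 3c undefined. 3c->0: no, aab/bcc meet in 0. 3c->1: no, aab/bccc meet in 0. 3c->2: no, aab/bccb meet in 0. 3c->3: no, aab/bccb meet in 0. Open state 4: 3c->4.
bcca: 4a undefined. 4a->0: ok.
bccb: 4b undefined. 4b->0: no, aab/bccb meet in 0. 4b->1: no, aa/bccb meet in 1. 4b->2: ok.
bccc: 4c undefined. 4c->0: no, aab/bccc meet in 0. 4c->1: no, aa/bccc meet in 1. 4c->2: ok.
All examples now run through 5 states with every (state, symbol) defined. Accept strings end in {0,1,3}, Reject strings end in {2,4}; accept={0,1,3}.

states=5 start=0 accept={0,1,3} delta: 0a->1 0b->2 0c->2 1a->1 1b->0 1c->0 2a->1 2b->0 2c->3 3a->0 3b->0 3c->4 4a->0 4b->2 4c->2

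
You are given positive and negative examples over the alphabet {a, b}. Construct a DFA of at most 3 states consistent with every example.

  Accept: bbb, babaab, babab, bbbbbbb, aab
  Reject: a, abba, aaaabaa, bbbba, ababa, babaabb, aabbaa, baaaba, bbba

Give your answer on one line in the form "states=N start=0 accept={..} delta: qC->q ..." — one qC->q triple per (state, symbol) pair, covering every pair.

Fold the examples into a partial DFA from state 0: repeatedly fix the first undefined (state, symbol) met by the shortest-then-alphabetical prefix, trying targets in increasing order and rejecting any under which an Accept and a Reject string meet in one state with the same remainder; add a state when all current targets are rejected. Accepting states are where Accept strings end.
a: 0a undefined. 0a->0: ok.
b: 0b undefined. 0b->0: no, bbb/a meet in 0. Open state 1: 0b->1.
ba: 1a undefined. 1a->0: ok.
bb: 1b undefined. 1b->0: ok.
All examples now run through 2 states with every (state, symbol) defined. Accept strings end in {1}, Reject strings end in {0}; accept={1}.

states=2 start=0 accept={1} delta: 0a->0 0b->1 1a->0 1b->0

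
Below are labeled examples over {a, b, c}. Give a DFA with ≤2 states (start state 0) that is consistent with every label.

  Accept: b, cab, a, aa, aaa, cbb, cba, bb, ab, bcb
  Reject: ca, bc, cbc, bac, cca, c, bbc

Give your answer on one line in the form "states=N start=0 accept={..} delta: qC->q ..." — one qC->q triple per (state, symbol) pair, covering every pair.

states=2 start=0 accept={0} delta: 0a->0 0b->0 0c->1 1a->1 1b->0 1c->1

Grow the machine one transition at a time. Run the examples from 0; the earliest place one falls off (shortest prefix, ties alphabetical) gets sent to the lowest-numbered state that keeps every Accept/Reject pair distinguishable — a pair clashes when both reach the same state with identical unread suffix — and to a fresh state only if none does.
a: 0a undefined. 0a->0: ok.
b: 0b undefined. 0b->0: ok.
c: 0c undefined. 0c->0: no, b/ca meet in 0. Open state 1: 0c->1.
ca: 1a undefined. 1a->0: no, b/ca meet in 0. 1a->1: ok.
cb: 1b undefined. 1b->0: ok.
cc: 1c undefined. 1c->0: no, b/cca meet in 0. 1c->1: ok.
All examples now run through 2 states with every (state, symbol) defined. Accept strings end in {0}, Reject strings end in {1}; accept={0}.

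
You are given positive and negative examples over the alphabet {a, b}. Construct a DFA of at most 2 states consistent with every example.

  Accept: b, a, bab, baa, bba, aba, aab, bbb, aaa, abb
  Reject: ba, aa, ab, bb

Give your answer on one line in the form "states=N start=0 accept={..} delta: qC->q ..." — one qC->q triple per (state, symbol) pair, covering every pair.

Fold the examples into a partial DFA from state 0: repeatedly fix the first undefined (state, symbol) met by the shortest-then-alphabetical prefix, trying targets in increasing order and rejecting any under which an Accept and a Reject string meet in one state with the same remainder; add a state when all current targets are rejected. Accepting states are where Accept strings end.
a: 0a undefined. 0a->0: no, b/ab meet in 0 with "b" left. Open state 1: 0a->1.
b: 0b undefined. 0b->0: no, b/bb meet in 0. 0b->1: ok.
aa: 1a undefined. 1a->0: ok.
ab: 1b undefined. 1b->0: ok.
All examples now run through 2 states with every (state, symbol) defined. Accept strings end in {1}, Reject strings end in {0}; accept={1}.

states=2 start=0 accept={1} delta: 0a->1 0b->1 1a->0 1b->0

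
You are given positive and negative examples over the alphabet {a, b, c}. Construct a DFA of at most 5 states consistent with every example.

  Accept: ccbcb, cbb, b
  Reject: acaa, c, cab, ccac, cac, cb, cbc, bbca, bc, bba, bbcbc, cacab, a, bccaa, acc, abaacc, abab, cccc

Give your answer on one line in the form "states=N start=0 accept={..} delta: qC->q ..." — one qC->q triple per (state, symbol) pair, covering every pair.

states=4 start=0 accept={1} delta: 0a->0 0b->1 0c->2 1a->1 1b->0 1c->0 2a->2 2b->0 2c->3 3a->1 3b->1 3c->0

Grow the machine one transition at a time. Run the examples from 0; the earliest place one falls off (shortest prefix, ties alphabetical) gets sent to the lowest-numbered state that keeps every Accept/Reject pair distinguishable — a pair clashes when both reach the same state with identical unread suffix — and to a fresh state only if none does.
a: 0a undefined. 0a->0: ok.
b: 0b undefined. 0b->0: no, b/bba meet in 0. Open state 1: 0b->1.
c: 0c undefined. 0c->0: no, b/cab meet in 1. 0c->1: no, b/c meet in 1. Open state 2: 0c->2.
bb: 1b undefined. 1b->0: ok.
bc: 1c undefined. 1c->0: ok.
ca: 2a undefined. 2a->0: no, b/cab meet in 1. 2a->1: no, b/bbca meet in 1. 2a->2: ok.
cb: 2b undefined. 2b->0: ok.
cc: 2c undefined. 2c->0: no, ccbcb/cacab meet in 1. 2c->1: no, ccbcb/cab meet in 0. 2c->2: no, ccbcb/cab meet in 0. Open state 3: 2c->3.
aba: 1a undefined. 1a->0: no, cbb/abab meet in 1. 1a->1: ok.
cca: 3a undefined. 3a->0: no, cbb/cacab meet in 1. 3a->1: ok.
ccb: 3b undefined. 3b->0: no, ccbcb/cab meet in 0. 3b->1: ok.
ccc: 3c undefined. 3c->0: ok.
All examples now run through 4 states with every (state, symbol) defined. Accept strings end in {1}, Reject strings end in {0,2,3}; accept={1}.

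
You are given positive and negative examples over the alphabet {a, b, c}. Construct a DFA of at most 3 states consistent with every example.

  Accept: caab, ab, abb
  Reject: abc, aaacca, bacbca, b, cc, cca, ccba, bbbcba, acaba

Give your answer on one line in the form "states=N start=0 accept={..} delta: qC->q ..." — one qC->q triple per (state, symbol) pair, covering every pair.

states=3 start=0 accept={2} delta: 0a->1 0b->0 0c->0 1a->1 1b->2 1c->0 2a->0 2b->2 2c->0

State merging on the prefix tree: take the shortest (then alphabetical) example prefix whose next move is undefined and point that move at state 0, else 1, else 2, ...; a target is out if some Accept/Reject pair would then sit in one state with the same input left (inseparable). If every existing state is out, open a new one.
a: 0a undefined. 0a->0: no, ab/b meet in 0 with "b" left. Open state 1: 0a->1.
b: 0b undefined. 0b->0: ok.
c: 0c undefined. 0c->0: ok.
aa: 1a undefined. 1a->0: no, caab/b meet in 0. 1a->1: ok.
ab: 1b undefined. 1b->0: no, caab/abc meet in 0. 1b->1: no, caab/cca meet in 1. Open state 2: 1b->2.
ac: 1c undefined. 1c->0: ok.
abb: 2b undefined. 2b->0: no, abb/b meet in 0. 2b->1: no, abb/aaacca meet in 1. 2b->2: ok.
abc: 2c undefined. 2c->0: ok.
acaba: 2a undefined. 2a->0: ok.
All examples now run through 3 states with every (state, symbol) defined. Accept strings end in {2}, Reject strings end in {0,1}; accept={2}.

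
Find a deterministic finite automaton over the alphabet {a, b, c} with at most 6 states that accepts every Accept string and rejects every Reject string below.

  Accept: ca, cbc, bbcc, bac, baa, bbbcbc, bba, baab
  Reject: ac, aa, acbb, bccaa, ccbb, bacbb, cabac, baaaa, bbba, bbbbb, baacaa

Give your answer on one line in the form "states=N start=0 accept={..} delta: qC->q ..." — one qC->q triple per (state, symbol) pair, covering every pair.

State merging on the prefix tree: take the shortest (then alphabetical) example prefix whose next move is undefined and point that move at state 0, else 1, else 2, ...; a target is out if some Accept/Reject pair would then sit in one state with the same input left (inseparable). If every existing state is out, open a new one.
a: 0a undefined. 0a->0: ok.
b: 0b undefined. 0b->0: no, bac/ac meet in 0 with "c" left. Open state 1: 0b->1.
c: 0c undefined. 0c->0: no, ca/ac meet in 0. 0c->1: ok.
ba: 1a undefined. 1a->0: no, ca/aa meet in 0. 1a->1: no, ca/ac meet in 1. Open state 2: 1a->2.
bb: 1b undefined. 1b->0: no, ca/bbba meet in 2. 1b->1: no, ca/bbba meet in 2. 1b->2: ok.
bc: 1c undefined. 1c->0: no, ca/ccbb meet in 2. 1c->1: no, baa/bccaa meet in 2 with "a" left. 1c->2: ok.
baa: 2a undefined. 2a->0: no, baa/aa meet in 0. 2a->1: no, ca/baacaa meet in 2. 2a->2: no, ca/baaaa meet in 2. Open state 3: 2a->3.
bac: 2c undefined. 2c->0: no, ca/bacbb meet in 2. 2c->1: no, cbc/ac meet in 1. 2c->2: ok.
bbb: 2b undefined. 2b->0: no, ca/bbbbb meet in 2. 2b->1: no, ca/ccbb meet in 2. 2b->2: no, ca/acbb meet in 2. 2b->3: no, baa/acbb meet in 3. Open state 4: 2b->4.
baaa: 3a undefined. 3a->0: ok.
baab: 3b undefined. 3b->0: no, baab/aa meet in 0. 3b->1: no, baab/ac meet in 1. 3b->2: ok.
baac: 3c undefined. 3c->0: ok.
bbba: 4a undefined. 4a->0: ok.
bbbb: 4b undefined. 4b->0: ok.
bbbc: 4c undefined. 4c->0: ok.
All examples now run through 5 states with every (state, symbol) defined. Accept strings end in {2,3}, Reject strings end in {0,1,4}; accept={2,3}.

states=5 start=0 accept={2,3} delta: 0a->0 0b->1 0c->1 1a->2 1b->2 1c->2 2a->3 2b->4 2c->2 3a->0 3b->2 3c->0 4a->0 4b->0 4c->0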